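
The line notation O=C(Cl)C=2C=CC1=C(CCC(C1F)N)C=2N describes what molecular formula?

Heavy atoms from the SMILES: 11 C, 1 Cl, 1 F, 2 N, 1 O.
Implicit hydrogens by atom environment:
  4 × C (aromatic): no H
  2 × C: 2 H each → 4
  2 × C (aromatic): 1 H each → 2
  2 × C: 1 H each → 2
  2 × N: 2 H each → 4
  1 × C: no H
  1 × Cl: no H
  1 × F: no H
  1 × O: no H
  Total hydrogens = 12.
Molecular formula: C11H12ClFN2O

C11H12ClFN2O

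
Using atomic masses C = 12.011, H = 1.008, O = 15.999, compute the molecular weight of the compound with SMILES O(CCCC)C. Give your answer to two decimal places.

88.15

Molecular formula: C5H12O.
M = 5×12.011 + 12×1.008 + 1×15.999 = 88.15 g/mol.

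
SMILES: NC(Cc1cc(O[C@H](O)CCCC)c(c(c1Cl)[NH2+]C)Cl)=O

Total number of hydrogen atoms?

Hydrogens are implicit in SMILES; fill each atom to its normal valence:
  5 × C (aromatic): no H
  4 × C: 2 H each → 8
  2 × C: 3 H each → 6
  2 × Cl: no H
  2 × O: no H
  1 × C (aromatic): 1 H
  1 × C: 1 H
  1 × C: no H
  1 × N (charge +1): 2 H
  1 × N: 2 H
  1 × O: 1 H
  Total hydrogens = 21.

21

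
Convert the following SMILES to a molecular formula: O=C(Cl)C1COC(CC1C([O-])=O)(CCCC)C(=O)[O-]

[C12H15ClO6]2-

Heavy atoms from the SMILES: 12 C, 1 Cl, 6 O.
Implicit hydrogens by atom environment:
  5 × C: 2 H each → 10
  4 × C: no H
  4 × O: no H
  2 × C: 1 H each → 2
  2 × O (charge -1): no H
  1 × C: 3 H
  1 × Cl: no H
  Total hydrogens = 15.
Net charge -2.
Molecular formula: [C12H15ClO6]2-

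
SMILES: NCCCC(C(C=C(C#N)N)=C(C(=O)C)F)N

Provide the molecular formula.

Heavy atoms from the SMILES: 11 C, 1 F, 4 N, 1 O.
Implicit hydrogens by atom environment:
  5 × C: no H
  3 × C: 2 H each → 6
  3 × N: 2 H each → 6
  2 × C: 1 H each → 2
  1 × C: 3 H
  1 × F: no H
  1 × N: no H
  1 × O: no H
  Total hydrogens = 17.
Molecular formula: C11H17FN4O

C11H17FN4O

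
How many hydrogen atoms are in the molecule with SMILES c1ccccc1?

6

Hydrogens are implicit in SMILES; fill each atom to its normal valence:
  6 × C (aromatic): 1 H each → 6
  Total hydrogens = 6.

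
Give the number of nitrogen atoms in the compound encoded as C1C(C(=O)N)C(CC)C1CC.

1

The symbol for nitrogen appears 1 time in the SMILES.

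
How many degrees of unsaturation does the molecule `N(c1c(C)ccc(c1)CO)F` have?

4

Molecular formula from the SMILES: C8H10FNO.
DoU = (2C + 2 + N − H − X)/2 = (2·8 + 2 + 1 − 10 − 1)/2 = 8/2 = 4.
(Structurally: 1 ring(s) + 3 π bond(s) = 4.)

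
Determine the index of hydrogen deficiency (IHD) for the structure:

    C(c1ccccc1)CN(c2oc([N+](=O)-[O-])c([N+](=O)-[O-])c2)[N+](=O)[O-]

10

Molecular formula from the SMILES: C12H10N4O7.
DoU = (2C + 2 + N − H − X)/2 = (2·12 + 2 + 4 − 10 − 0)/2 = 20/2 = 10.
(Structurally: 2 ring(s) + 8 π bond(s) = 10.)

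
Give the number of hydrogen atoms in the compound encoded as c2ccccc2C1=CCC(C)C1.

14

Hydrogens are implicit in SMILES; fill each atom to its normal valence:
  5 × C (aromatic): 1 H each → 5
  2 × C: 2 H each → 4
  2 × C: 1 H each → 2
  1 × C: 3 H
  1 × C: no H
  1 × C (aromatic): no H
  Total hydrogens = 14.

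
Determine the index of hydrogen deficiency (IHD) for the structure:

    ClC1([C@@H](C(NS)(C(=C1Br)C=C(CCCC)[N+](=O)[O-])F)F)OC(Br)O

Molecular formula from the SMILES: C12H15Br2ClF2N2O4S.
DoU = (2C + 2 + N − H − X)/2 = (2·12 + 2 + 2 − 15 − 5)/2 = 8/2 = 4.
(Structurally: 1 ring(s) + 3 π bond(s) = 4.)

4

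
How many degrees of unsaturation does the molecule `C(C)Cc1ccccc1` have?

4

Molecular formula from the SMILES: C9H12.
DoU = (2C + 2 + N − H − X)/2 = (2·9 + 2 + 0 − 12 − 0)/2 = 8/2 = 4.
(Structurally: 1 ring(s) + 3 π bond(s) = 4.)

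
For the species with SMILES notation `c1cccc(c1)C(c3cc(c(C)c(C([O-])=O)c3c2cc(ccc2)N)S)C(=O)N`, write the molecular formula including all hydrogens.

Heavy atoms from the SMILES: 22 C, 2 N, 3 O, 1 S.
Implicit hydrogens by atom environment:
  10 × C (aromatic): 1 H each → 10
  8 × C (aromatic): no H
  2 × C: no H
  2 × N: 2 H each → 4
  2 × O: no H
  1 × C: 3 H
  1 × C: 1 H
  1 × O (charge -1): no H
  1 × S: 1 H
  Total hydrogens = 19.
Net charge -1.
Molecular formula: C22H19N2O3S-

C22H19N2O3S-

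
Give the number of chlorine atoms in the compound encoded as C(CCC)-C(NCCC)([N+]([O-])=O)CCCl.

The symbol for chlorine appears 1 time in the SMILES.

1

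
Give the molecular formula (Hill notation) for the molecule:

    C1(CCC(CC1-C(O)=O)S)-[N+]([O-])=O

Heavy atoms from the SMILES: 7 C, 1 N, 4 O, 1 S.
Implicit hydrogens by atom environment:
  3 × C: 2 H each → 6
  3 × C: 1 H each → 3
  2 × O: no H
  1 × C: no H
  1 × N (charge +1): no H
  1 × O: 1 H
  1 × O (charge -1): no H
  1 × S: 1 H
  Total hydrogens = 11.
Molecular formula: C7H11NO4S

C7H11NO4S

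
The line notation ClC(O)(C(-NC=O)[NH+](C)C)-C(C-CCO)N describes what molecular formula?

C9H21ClN3O3+

Heavy atoms from the SMILES: 9 C, 1 Cl, 3 N, 3 O.
Implicit hydrogens by atom environment:
  3 × C: 2 H each → 6
  3 × C: 1 H each → 3
  2 × C: 3 H each → 6
  2 × O: 1 H each → 2
  1 × C: no H
  1 × Cl: no H
  1 × N: 2 H
  1 × N: 1 H
  1 × N (charge +1): 1 H
  1 × O: no H
  Total hydrogens = 21.
Net charge +1.
Molecular formula: C9H21ClN3O3+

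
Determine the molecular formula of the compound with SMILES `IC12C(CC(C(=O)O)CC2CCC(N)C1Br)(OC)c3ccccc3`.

C18H23BrINO3

Heavy atoms from the SMILES: 1 Br, 18 C, 1 I, 1 N, 3 O.
Implicit hydrogens by atom environment:
  5 × C (aromatic): 1 H each → 5
  4 × C: 2 H each → 8
  4 × C: 1 H each → 4
  3 × C: no H
  2 × O: no H
  1 × Br: no H
  1 × C: 3 H
  1 × C (aromatic): no H
  1 × I: no H
  1 × N: 2 H
  1 × O: 1 H
  Total hydrogens = 23.
Molecular formula: C18H23BrINO3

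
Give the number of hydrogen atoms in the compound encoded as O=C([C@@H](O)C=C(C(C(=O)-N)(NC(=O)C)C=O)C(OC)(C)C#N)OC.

19

Hydrogens are implicit in SMILES; fill each atom to its normal valence:
  7 × C: no H
  6 × O: no H
  4 × C: 3 H each → 12
  3 × C: 1 H each → 3
  1 × N: 2 H
  1 × N: 1 H
  1 × N: no H
  1 × O: 1 H
  Total hydrogens = 19.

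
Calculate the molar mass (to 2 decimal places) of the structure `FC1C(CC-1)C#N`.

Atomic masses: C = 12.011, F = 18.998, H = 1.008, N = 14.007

99.11

Molecular formula: C5H6FN.
M = 5×12.011 + 1×18.998 + 6×1.008 + 1×14.007 = 99.11 g/mol.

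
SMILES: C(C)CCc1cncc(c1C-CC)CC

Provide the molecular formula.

Heavy atoms from the SMILES: 14 C, 1 N.
Implicit hydrogens by atom environment:
  6 × C: 2 H each → 12
  3 × C: 3 H each → 9
  3 × C (aromatic): no H
  2 × C (aromatic): 1 H each → 2
  1 × N (aromatic): no H
  Total hydrogens = 23.
Molecular formula: C14H23N

C14H23N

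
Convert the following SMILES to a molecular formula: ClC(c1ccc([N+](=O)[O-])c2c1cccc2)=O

Heavy atoms from the SMILES: 11 C, 1 Cl, 1 N, 3 O.
Implicit hydrogens by atom environment:
  6 × C (aromatic): 1 H each → 6
  4 × C (aromatic): no H
  2 × O: no H
  1 × C: no H
  1 × Cl: no H
  1 × N (charge +1): no H
  1 × O (charge -1): no H
  Total hydrogens = 6.
Molecular formula: C11H6ClNO3

C11H6ClNO3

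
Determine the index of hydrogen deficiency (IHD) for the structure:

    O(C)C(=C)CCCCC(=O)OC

Molecular formula from the SMILES: C9H16O3.
DoU = (2C + 2 + N − H − X)/2 = (2·9 + 2 + 0 − 16 − 0)/2 = 4/2 = 2.
(Structurally: 0 ring(s) + 2 π bond(s) = 2.)

2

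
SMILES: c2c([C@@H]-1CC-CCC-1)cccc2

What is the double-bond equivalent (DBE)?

5

Molecular formula from the SMILES: C12H16.
DoU = (2C + 2 + N − H − X)/2 = (2·12 + 2 + 0 − 16 − 0)/2 = 10/2 = 5.
(Structurally: 2 ring(s) + 3 π bond(s) = 5.)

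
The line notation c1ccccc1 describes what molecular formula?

Heavy atoms from the SMILES: 6 C.
Implicit hydrogens by atom environment:
  6 × C (aromatic): 1 H each → 6
  Total hydrogens = 6.
Molecular formula: C6H6

C6H6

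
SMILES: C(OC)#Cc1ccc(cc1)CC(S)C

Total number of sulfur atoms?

The symbol for sulfur appears 1 time in the SMILES.

1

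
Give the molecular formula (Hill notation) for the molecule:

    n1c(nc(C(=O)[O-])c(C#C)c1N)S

Heavy atoms from the SMILES: 7 C, 3 N, 2 O, 1 S.
Implicit hydrogens by atom environment:
  4 × C (aromatic): no H
  2 × C: no H
  2 × N (aromatic): no H
  1 × C: 1 H
  1 × N: 2 H
  1 × O: no H
  1 × O (charge -1): no H
  1 × S: 1 H
  Total hydrogens = 4.
Net charge -1.
Molecular formula: C7H4N3O2S-

C7H4N3O2S-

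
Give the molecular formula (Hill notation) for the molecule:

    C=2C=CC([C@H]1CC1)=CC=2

C9H10

Heavy atoms from the SMILES: 9 C.
Implicit hydrogens by atom environment:
  5 × C (aromatic): 1 H each → 5
  2 × C: 2 H each → 4
  1 × C: 1 H
  1 × C (aromatic): no H
  Total hydrogens = 10.
Molecular formula: C9H10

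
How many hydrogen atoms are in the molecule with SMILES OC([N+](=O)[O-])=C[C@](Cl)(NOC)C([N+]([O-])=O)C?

Hydrogens are implicit in SMILES; fill each atom to its normal valence:
  3 × O: no H
  2 × C: 3 H each → 6
  2 × C: 1 H each → 2
  2 × C: no H
  2 × N (charge +1): no H
  2 × O (charge -1): no H
  1 × Cl: no H
  1 × N: 1 H
  1 × O: 1 H
  Total hydrogens = 10.

10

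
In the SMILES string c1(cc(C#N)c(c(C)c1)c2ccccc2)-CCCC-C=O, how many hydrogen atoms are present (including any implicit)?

19

Hydrogens are implicit in SMILES; fill each atom to its normal valence:
  7 × C (aromatic): 1 H each → 7
  5 × C (aromatic): no H
  4 × C: 2 H each → 8
  1 × C: 3 H
  1 × C: 1 H
  1 × C: no H
  1 × N: no H
  1 × O: no H
  Total hydrogens = 19.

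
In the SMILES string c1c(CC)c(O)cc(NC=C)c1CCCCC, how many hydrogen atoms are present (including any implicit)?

23

Hydrogens are implicit in SMILES; fill each atom to its normal valence:
  6 × C: 2 H each → 12
  4 × C (aromatic): no H
  2 × C: 3 H each → 6
  2 × C (aromatic): 1 H each → 2
  1 × C: 1 H
  1 × N: 1 H
  1 × O: 1 H
  Total hydrogens = 23.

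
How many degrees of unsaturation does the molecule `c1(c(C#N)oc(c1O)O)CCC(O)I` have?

5

Molecular formula from the SMILES: C8H8INO4.
DoU = (2C + 2 + N − H − X)/2 = (2·8 + 2 + 1 − 8 − 1)/2 = 10/2 = 5.
(Structurally: 1 ring(s) + 4 π bond(s) = 5.)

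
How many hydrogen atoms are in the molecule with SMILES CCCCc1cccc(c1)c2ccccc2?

18

Hydrogens are implicit in SMILES; fill each atom to its normal valence:
  9 × C (aromatic): 1 H each → 9
  3 × C: 2 H each → 6
  3 × C (aromatic): no H
  1 × C: 3 H
  Total hydrogens = 18.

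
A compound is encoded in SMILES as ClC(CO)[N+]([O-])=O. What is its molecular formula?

C2H4ClNO3

Heavy atoms from the SMILES: 2 C, 1 Cl, 1 N, 3 O.
Implicit hydrogens by atom environment:
  1 × C: 2 H
  1 × C: 1 H
  1 × Cl: no H
  1 × N (charge +1): no H
  1 × O: 1 H
  1 × O: no H
  1 × O (charge -1): no H
  Total hydrogens = 4.
Molecular formula: C2H4ClNO3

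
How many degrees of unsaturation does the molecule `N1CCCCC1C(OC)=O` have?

Molecular formula from the SMILES: C7H13NO2.
DoU = (2C + 2 + N − H − X)/2 = (2·7 + 2 + 1 − 13 − 0)/2 = 4/2 = 2.
(Structurally: 1 ring(s) + 1 π bond(s) = 2.)

2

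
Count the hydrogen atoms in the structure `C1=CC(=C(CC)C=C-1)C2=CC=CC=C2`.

14

Hydrogens are implicit in SMILES; fill each atom to its normal valence:
  9 × C (aromatic): 1 H each → 9
  3 × C (aromatic): no H
  1 × C: 3 H
  1 × C: 2 H
  Total hydrogens = 14.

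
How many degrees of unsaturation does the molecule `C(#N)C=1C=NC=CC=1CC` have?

Molecular formula from the SMILES: C8H8N2.
DoU = (2C + 2 + N − H − X)/2 = (2·8 + 2 + 2 − 8 − 0)/2 = 12/2 = 6.
(Structurally: 1 ring(s) + 5 π bond(s) = 6.)

6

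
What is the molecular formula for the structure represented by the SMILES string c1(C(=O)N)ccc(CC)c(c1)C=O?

Heavy atoms from the SMILES: 10 C, 1 N, 2 O.
Implicit hydrogens by atom environment:
  3 × C (aromatic): 1 H each → 3
  3 × C (aromatic): no H
  2 × O: no H
  1 × C: 3 H
  1 × C: 2 H
  1 × C: 1 H
  1 × C: no H
  1 × N: 2 H
  Total hydrogens = 11.
Molecular formula: C10H11NO2

C10H11NO2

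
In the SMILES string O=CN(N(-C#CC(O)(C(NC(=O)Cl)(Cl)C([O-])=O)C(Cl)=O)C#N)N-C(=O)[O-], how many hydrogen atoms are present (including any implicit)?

4

Hydrogens are implicit in SMILES; fill each atom to its normal valence:
  9 × C: no H
  5 × O: no H
  3 × Cl: no H
  3 × N: no H
  2 × N: 1 H each → 2
  2 × O (charge -1): no H
  1 × C: 1 H
  1 × O: 1 H
  Total hydrogens = 4.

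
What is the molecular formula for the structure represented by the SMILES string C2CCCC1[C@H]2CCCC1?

Heavy atoms from the SMILES: 10 C.
Implicit hydrogens by atom environment:
  8 × C: 2 H each → 16
  2 × C: 1 H each → 2
  Total hydrogens = 18.
Molecular formula: C10H18

C10H18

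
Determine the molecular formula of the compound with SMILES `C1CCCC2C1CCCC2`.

C10H18

Heavy atoms from the SMILES: 10 C.
Implicit hydrogens by atom environment:
  8 × C: 2 H each → 16
  2 × C: 1 H each → 2
  Total hydrogens = 18.
Molecular formula: C10H18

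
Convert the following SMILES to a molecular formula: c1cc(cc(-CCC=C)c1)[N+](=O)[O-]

Heavy atoms from the SMILES: 10 C, 1 N, 2 O.
Implicit hydrogens by atom environment:
  4 × C (aromatic): 1 H each → 4
  3 × C: 2 H each → 6
  2 × C (aromatic): no H
  1 × C: 1 H
  1 × N (charge +1): no H
  1 × O: no H
  1 × O (charge -1): no H
  Total hydrogens = 11.
Molecular formula: C10H11NO2

C10H11NO2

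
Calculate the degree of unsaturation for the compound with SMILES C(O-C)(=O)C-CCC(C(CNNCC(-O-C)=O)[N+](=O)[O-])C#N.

Molecular formula from the SMILES: C12H20N4O6.
DoU = (2C + 2 + N − H − X)/2 = (2·12 + 2 + 4 − 20 − 0)/2 = 10/2 = 5.
(Structurally: 0 ring(s) + 5 π bond(s) = 5.)

5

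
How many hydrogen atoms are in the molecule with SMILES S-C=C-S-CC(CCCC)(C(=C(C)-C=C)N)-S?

Hydrogens are implicit in SMILES; fill each atom to its normal valence:
  5 × C: 2 H each → 10
  3 × C: 1 H each → 3
  3 × C: no H
  2 × C: 3 H each → 6
  2 × S: 1 H each → 2
  1 × N: 2 H
  1 × S: no H
  Total hydrogens = 23.

23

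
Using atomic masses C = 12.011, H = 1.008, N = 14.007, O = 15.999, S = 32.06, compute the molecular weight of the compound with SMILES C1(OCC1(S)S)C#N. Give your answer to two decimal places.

Molecular formula: C4H5NOS2.
M = 4×12.011 + 5×1.008 + 1×14.007 + 1×15.999 + 2×32.06 = 147.21 g/mol.

147.21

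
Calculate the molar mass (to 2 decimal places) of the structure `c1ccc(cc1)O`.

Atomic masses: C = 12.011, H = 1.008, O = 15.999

94.11

Molecular formula: C6H6O.
M = 6×12.011 + 6×1.008 + 1×15.999 = 94.11 g/mol.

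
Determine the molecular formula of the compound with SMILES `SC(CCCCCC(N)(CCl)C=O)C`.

Heavy atoms from the SMILES: 10 C, 1 Cl, 1 N, 1 O, 1 S.
Implicit hydrogens by atom environment:
  6 × C: 2 H each → 12
  2 × C: 1 H each → 2
  1 × C: 3 H
  1 × C: no H
  1 × Cl: no H
  1 × N: 2 H
  1 × O: no H
  1 × S: 1 H
  Total hydrogens = 20.
Molecular formula: C10H20ClNOS

C10H20ClNOS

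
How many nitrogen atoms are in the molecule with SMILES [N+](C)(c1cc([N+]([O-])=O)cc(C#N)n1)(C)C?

4

The symbol for nitrogen appears 4 times in the SMILES.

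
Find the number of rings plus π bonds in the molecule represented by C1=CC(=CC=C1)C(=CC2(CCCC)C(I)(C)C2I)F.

Molecular formula from the SMILES: C16H19FI2.
DoU = (2C + 2 + N − H − X)/2 = (2·16 + 2 + 0 − 19 − 3)/2 = 12/2 = 6.
(Structurally: 2 ring(s) + 4 π bond(s) = 6.)

6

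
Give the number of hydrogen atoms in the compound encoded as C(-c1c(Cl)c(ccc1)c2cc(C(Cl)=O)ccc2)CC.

Hydrogens are implicit in SMILES; fill each atom to its normal valence:
  7 × C (aromatic): 1 H each → 7
  5 × C (aromatic): no H
  2 × C: 2 H each → 4
  2 × Cl: no H
  1 × C: 3 H
  1 × C: no H
  1 × O: no H
  Total hydrogens = 14.

14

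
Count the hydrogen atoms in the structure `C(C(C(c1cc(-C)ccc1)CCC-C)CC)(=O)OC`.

26

Hydrogens are implicit in SMILES; fill each atom to its normal valence:
  4 × C: 3 H each → 12
  4 × C: 2 H each → 8
  4 × C (aromatic): 1 H each → 4
  2 × C: 1 H each → 2
  2 × C (aromatic): no H
  2 × O: no H
  1 × C: no H
  Total hydrogens = 26.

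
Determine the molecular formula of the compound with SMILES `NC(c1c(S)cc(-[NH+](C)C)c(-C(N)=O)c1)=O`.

Heavy atoms from the SMILES: 10 C, 3 N, 2 O, 1 S.
Implicit hydrogens by atom environment:
  4 × C (aromatic): no H
  2 × C: 3 H each → 6
  2 × C (aromatic): 1 H each → 2
  2 × C: no H
  2 × N: 2 H each → 4
  2 × O: no H
  1 × N (charge +1): 1 H
  1 × S: 1 H
  Total hydrogens = 14.
Net charge +1.
Molecular formula: C10H14N3O2S+

C10H14N3O2S+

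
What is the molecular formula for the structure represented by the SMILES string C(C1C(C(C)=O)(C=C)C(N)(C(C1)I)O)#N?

C10H13IN2O2

Heavy atoms from the SMILES: 10 C, 1 I, 2 N, 2 O.
Implicit hydrogens by atom environment:
  4 × C: no H
  3 × C: 1 H each → 3
  2 × C: 2 H each → 4
  1 × C: 3 H
  1 × I: no H
  1 × N: 2 H
  1 × N: no H
  1 × O: 1 H
  1 × O: no H
  Total hydrogens = 13.
Molecular formula: C10H13IN2O2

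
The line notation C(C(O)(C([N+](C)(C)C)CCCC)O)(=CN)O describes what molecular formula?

Heavy atoms from the SMILES: 11 C, 2 N, 3 O.
Implicit hydrogens by atom environment:
  4 × C: 3 H each → 12
  3 × C: 2 H each → 6
  3 × O: 1 H each → 3
  2 × C: 1 H each → 2
  2 × C: no H
  1 × N: 2 H
  1 × N (charge +1): no H
  Total hydrogens = 25.
Net charge +1.
Molecular formula: C11H25N2O3+

C11H25N2O3+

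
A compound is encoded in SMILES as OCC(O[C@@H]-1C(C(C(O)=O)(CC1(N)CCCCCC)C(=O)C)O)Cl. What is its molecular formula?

C16H28ClNO6

Heavy atoms from the SMILES: 16 C, 1 Cl, 1 N, 6 O.
Implicit hydrogens by atom environment:
  7 × C: 2 H each → 14
  4 × C: no H
  3 × C: 1 H each → 3
  3 × O: 1 H each → 3
  3 × O: no H
  2 × C: 3 H each → 6
  1 × Cl: no H
  1 × N: 2 H
  Total hydrogens = 28.
Molecular formula: C16H28ClNO6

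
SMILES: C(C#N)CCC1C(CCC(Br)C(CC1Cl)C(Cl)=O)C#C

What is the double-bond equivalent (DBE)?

Molecular formula from the SMILES: C15H18BrCl2NO.
DoU = (2C + 2 + N − H − X)/2 = (2·15 + 2 + 1 − 18 − 3)/2 = 12/2 = 6.
(Structurally: 1 ring(s) + 5 π bond(s) = 6.)

6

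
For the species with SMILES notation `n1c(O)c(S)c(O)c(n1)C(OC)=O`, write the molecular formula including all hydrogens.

C6H6N2O4S

Heavy atoms from the SMILES: 6 C, 2 N, 4 O, 1 S.
Implicit hydrogens by atom environment:
  4 × C (aromatic): no H
  2 × N (aromatic): no H
  2 × O: 1 H each → 2
  2 × O: no H
  1 × C: 3 H
  1 × C: no H
  1 × S: 1 H
  Total hydrogens = 6.
Molecular formula: C6H6N2O4S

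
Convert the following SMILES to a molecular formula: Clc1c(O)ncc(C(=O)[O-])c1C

Heavy atoms from the SMILES: 7 C, 1 Cl, 1 N, 3 O.
Implicit hydrogens by atom environment:
  4 × C (aromatic): no H
  1 × C: 3 H
  1 × C (aromatic): 1 H
  1 × C: no H
  1 × Cl: no H
  1 × N (aromatic): no H
  1 × O: 1 H
  1 × O: no H
  1 × O (charge -1): no H
  Total hydrogens = 5.
Net charge -1.
Molecular formula: C7H5ClNO3-

C7H5ClNO3-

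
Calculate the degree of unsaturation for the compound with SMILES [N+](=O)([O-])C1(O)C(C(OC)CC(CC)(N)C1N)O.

Molecular formula from the SMILES: C9H19N3O5.
DoU = (2C + 2 + N − H − X)/2 = (2·9 + 2 + 3 − 19 − 0)/2 = 4/2 = 2.
(Structurally: 1 ring(s) + 1 π bond(s) = 2.)

2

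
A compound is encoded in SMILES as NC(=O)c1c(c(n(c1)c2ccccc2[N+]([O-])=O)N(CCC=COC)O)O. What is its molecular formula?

C16H18N4O6

Heavy atoms from the SMILES: 16 C, 4 N, 6 O.
Implicit hydrogens by atom environment:
  5 × C (aromatic): 1 H each → 5
  5 × C (aromatic): no H
  3 × O: no H
  2 × C: 2 H each → 4
  2 × C: 1 H each → 2
  2 × O: 1 H each → 2
  1 × C: 3 H
  1 × C: no H
  1 × N: 2 H
  1 × N (aromatic): no H
  1 × N: no H
  1 × N (charge +1): no H
  1 × O (charge -1): no H
  Total hydrogens = 18.
Molecular formula: C16H18N4O6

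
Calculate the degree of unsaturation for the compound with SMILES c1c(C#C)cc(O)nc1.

Molecular formula from the SMILES: C7H5NO.
DoU = (2C + 2 + N − H − X)/2 = (2·7 + 2 + 1 − 5 − 0)/2 = 12/2 = 6.
(Structurally: 1 ring(s) + 5 π bond(s) = 6.)

6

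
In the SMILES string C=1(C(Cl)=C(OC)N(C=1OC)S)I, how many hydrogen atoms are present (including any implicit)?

7

Hydrogens are implicit in SMILES; fill each atom to its normal valence:
  4 × C (aromatic): no H
  2 × C: 3 H each → 6
  2 × O: no H
  1 × Cl: no H
  1 × I: no H
  1 × N (aromatic): no H
  1 × S: 1 H
  Total hydrogens = 7.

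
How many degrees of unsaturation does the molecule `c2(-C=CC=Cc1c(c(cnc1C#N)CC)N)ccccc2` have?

Molecular formula from the SMILES: C18H17N3.
DoU = (2C + 2 + N − H − X)/2 = (2·18 + 2 + 3 − 17 − 0)/2 = 24/2 = 12.
(Structurally: 2 ring(s) + 10 π bond(s) = 12.)

12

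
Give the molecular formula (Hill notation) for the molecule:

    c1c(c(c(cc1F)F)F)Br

C6H2BrF3

Heavy atoms from the SMILES: 1 Br, 6 C, 3 F.
Implicit hydrogens by atom environment:
  4 × C (aromatic): no H
  3 × F: no H
  2 × C (aromatic): 1 H each → 2
  1 × Br: no H
  Total hydrogens = 2.
Molecular formula: C6H2BrF3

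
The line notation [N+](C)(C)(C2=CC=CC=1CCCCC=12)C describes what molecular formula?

C13H20N+

Heavy atoms from the SMILES: 13 C, 1 N.
Implicit hydrogens by atom environment:
  4 × C: 2 H each → 8
  3 × C: 3 H each → 9
  3 × C (aromatic): 1 H each → 3
  3 × C (aromatic): no H
  1 × N (charge +1): no H
  Total hydrogens = 20.
Net charge +1.
Molecular formula: C13H20N+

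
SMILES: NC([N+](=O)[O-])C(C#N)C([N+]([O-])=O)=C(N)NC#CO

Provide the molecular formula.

Heavy atoms from the SMILES: 7 C, 6 N, 5 O.
Implicit hydrogens by atom environment:
  5 × C: no H
  2 × C: 1 H each → 2
  2 × N: 2 H each → 4
  2 × N (charge +1): no H
  2 × O: no H
  2 × O (charge -1): no H
  1 × N: 1 H
  1 × N: no H
  1 × O: 1 H
  Total hydrogens = 8.
Molecular formula: C7H8N6O5

C7H8N6O5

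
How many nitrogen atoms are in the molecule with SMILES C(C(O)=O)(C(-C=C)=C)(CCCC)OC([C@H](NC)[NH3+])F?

2

The symbol for nitrogen appears 2 times in the SMILES.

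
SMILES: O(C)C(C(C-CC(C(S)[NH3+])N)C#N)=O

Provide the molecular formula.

Heavy atoms from the SMILES: 8 C, 3 N, 2 O, 1 S.
Implicit hydrogens by atom environment:
  3 × C: 1 H each → 3
  2 × C: 2 H each → 4
  2 × C: no H
  2 × O: no H
  1 × C: 3 H
  1 × N (charge +1): 3 H
  1 × N: 2 H
  1 × N: no H
  1 × S: 1 H
  Total hydrogens = 16.
Net charge +1.
Molecular formula: C8H16N3O2S+

C8H16N3O2S+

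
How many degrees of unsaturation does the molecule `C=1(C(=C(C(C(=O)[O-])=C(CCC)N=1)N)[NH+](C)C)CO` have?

Molecular formula from the SMILES: C12H19N3O3.
DoU = (2C + 2 + N − H − X)/2 = (2·12 + 2 + 3 − 19 − 0)/2 = 10/2 = 5.
(Structurally: 1 ring(s) + 4 π bond(s) = 5.)

5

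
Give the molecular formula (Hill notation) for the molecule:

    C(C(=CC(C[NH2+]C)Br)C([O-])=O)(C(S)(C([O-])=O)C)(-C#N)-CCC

Heavy atoms from the SMILES: 1 Br, 14 C, 2 N, 4 O, 1 S.
Implicit hydrogens by atom environment:
  6 × C: no H
  3 × C: 3 H each → 9
  3 × C: 2 H each → 6
  2 × C: 1 H each → 2
  2 × O: no H
  2 × O (charge -1): no H
  1 × Br: no H
  1 × N (charge +1): 2 H
  1 × N: no H
  1 × S: 1 H
  Total hydrogens = 20.
Net charge -1.
Molecular formula: C14H20BrN2O4S-

C14H20BrN2O4S-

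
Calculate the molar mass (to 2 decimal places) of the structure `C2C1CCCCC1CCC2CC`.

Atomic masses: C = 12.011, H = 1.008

166.31

Molecular formula: C12H22.
M = 12×12.011 + 22×1.008 = 166.31 g/mol.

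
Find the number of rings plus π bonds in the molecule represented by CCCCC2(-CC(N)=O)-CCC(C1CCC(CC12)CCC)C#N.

5

Molecular formula from the SMILES: C20H34N2O.
DoU = (2C + 2 + N − H − X)/2 = (2·20 + 2 + 2 − 34 − 0)/2 = 10/2 = 5.
(Structurally: 2 ring(s) + 3 π bond(s) = 5.)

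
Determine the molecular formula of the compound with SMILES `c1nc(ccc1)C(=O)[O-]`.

C6H4NO2-

Heavy atoms from the SMILES: 6 C, 1 N, 2 O.
Implicit hydrogens by atom environment:
  4 × C (aromatic): 1 H each → 4
  1 × C (aromatic): no H
  1 × C: no H
  1 × N (aromatic): no H
  1 × O: no H
  1 × O (charge -1): no H
  Total hydrogens = 4.
Net charge -1.
Molecular formula: C6H4NO2-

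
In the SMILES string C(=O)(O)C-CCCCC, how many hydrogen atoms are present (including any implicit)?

Hydrogens are implicit in SMILES; fill each atom to its normal valence:
  5 × C: 2 H each → 10
  1 × C: 3 H
  1 × C: no H
  1 × O: 1 H
  1 × O: no H
  Total hydrogens = 14.

14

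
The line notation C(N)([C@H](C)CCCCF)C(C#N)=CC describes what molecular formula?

Heavy atoms from the SMILES: 11 C, 1 F, 2 N.
Implicit hydrogens by atom environment:
  4 × C: 2 H each → 8
  3 × C: 1 H each → 3
  2 × C: 3 H each → 6
  2 × C: no H
  1 × F: no H
  1 × N: 2 H
  1 × N: no H
  Total hydrogens = 19.
Molecular formula: C11H19FN2

C11H19FN2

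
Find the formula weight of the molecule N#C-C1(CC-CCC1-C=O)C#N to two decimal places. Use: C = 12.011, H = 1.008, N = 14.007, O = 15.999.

162.19

Molecular formula: C9H10N2O.
M = 9×12.011 + 10×1.008 + 2×14.007 + 1×15.999 = 162.19 g/mol.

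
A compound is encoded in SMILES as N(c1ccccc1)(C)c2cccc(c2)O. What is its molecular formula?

C13H13NO

Heavy atoms from the SMILES: 13 C, 1 N, 1 O.
Implicit hydrogens by atom environment:
  9 × C (aromatic): 1 H each → 9
  3 × C (aromatic): no H
  1 × C: 3 H
  1 × N: no H
  1 × O: 1 H
  Total hydrogens = 13.
Molecular formula: C13H13NO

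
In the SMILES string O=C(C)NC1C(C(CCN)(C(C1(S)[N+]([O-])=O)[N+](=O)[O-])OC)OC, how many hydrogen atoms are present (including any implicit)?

20

Hydrogens are implicit in SMILES; fill each atom to its normal valence:
  5 × O: no H
  3 × C: 3 H each → 9
  3 × C: 1 H each → 3
  3 × C: no H
  2 × C: 2 H each → 4
  2 × N (charge +1): no H
  2 × O (charge -1): no H
  1 × N: 2 H
  1 × N: 1 H
  1 × S: 1 H
  Total hydrogens = 20.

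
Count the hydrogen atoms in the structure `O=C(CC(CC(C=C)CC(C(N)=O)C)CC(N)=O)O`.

22

Hydrogens are implicit in SMILES; fill each atom to its normal valence:
  5 × C: 2 H each → 10
  4 × C: 1 H each → 4
  3 × C: no H
  3 × O: no H
  2 × N: 2 H each → 4
  1 × C: 3 H
  1 × O: 1 H
  Total hydrogens = 22.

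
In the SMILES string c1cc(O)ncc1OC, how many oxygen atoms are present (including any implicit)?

2

The symbol for oxygen appears 2 times in the SMILES.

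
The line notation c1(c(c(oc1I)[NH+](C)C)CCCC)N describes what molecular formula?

C10H18IN2O+

Heavy atoms from the SMILES: 10 C, 1 I, 2 N, 1 O.
Implicit hydrogens by atom environment:
  4 × C (aromatic): no H
  3 × C: 3 H each → 9
  3 × C: 2 H each → 6
  1 × I: no H
  1 × N: 2 H
  1 × N (charge +1): 1 H
  1 × O (aromatic): no H
  Total hydrogens = 18.
Net charge +1.
Molecular formula: C10H18IN2O+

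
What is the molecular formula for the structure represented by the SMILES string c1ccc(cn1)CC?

C7H9N

Heavy atoms from the SMILES: 7 C, 1 N.
Implicit hydrogens by atom environment:
  4 × C (aromatic): 1 H each → 4
  1 × C: 3 H
  1 × C: 2 H
  1 × C (aromatic): no H
  1 × N (aromatic): no H
  Total hydrogens = 9.
Molecular formula: C7H9N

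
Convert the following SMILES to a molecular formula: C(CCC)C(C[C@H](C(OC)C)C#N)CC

C13H25NO

Heavy atoms from the SMILES: 13 C, 1 N, 1 O.
Implicit hydrogens by atom environment:
  5 × C: 2 H each → 10
  4 × C: 3 H each → 12
  3 × C: 1 H each → 3
  1 × C: no H
  1 × N: no H
  1 × O: no H
  Total hydrogens = 25.
Molecular formula: C13H25NO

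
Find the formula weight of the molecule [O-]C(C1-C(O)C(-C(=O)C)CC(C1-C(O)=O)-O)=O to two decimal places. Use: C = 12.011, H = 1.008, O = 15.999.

Molecular formula: C10H13O7-.
M = 10×12.011 + 13×1.008 + 7×15.999 = 245.21 g/mol.

245.21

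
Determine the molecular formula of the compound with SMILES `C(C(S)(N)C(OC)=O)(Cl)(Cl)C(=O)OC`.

C6H9Cl2NO4S

Heavy atoms from the SMILES: 6 C, 2 Cl, 1 N, 4 O, 1 S.
Implicit hydrogens by atom environment:
  4 × C: no H
  4 × O: no H
  2 × C: 3 H each → 6
  2 × Cl: no H
  1 × N: 2 H
  1 × S: 1 H
  Total hydrogens = 9.
Molecular formula: C6H9Cl2NO4S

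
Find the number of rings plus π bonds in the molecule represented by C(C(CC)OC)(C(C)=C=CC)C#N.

Molecular formula from the SMILES: C11H17NO.
DoU = (2C + 2 + N − H − X)/2 = (2·11 + 2 + 1 − 17 − 0)/2 = 8/2 = 4.
(Structurally: 0 ring(s) + 4 π bond(s) = 4.)

4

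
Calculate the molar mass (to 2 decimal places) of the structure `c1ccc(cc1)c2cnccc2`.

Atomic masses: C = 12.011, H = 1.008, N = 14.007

155.20

Molecular formula: C11H9N.
M = 11×12.011 + 9×1.008 + 1×14.007 = 155.20 g/mol.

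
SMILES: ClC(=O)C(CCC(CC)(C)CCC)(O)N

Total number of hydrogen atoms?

Hydrogens are implicit in SMILES; fill each atom to its normal valence:
  5 × C: 2 H each → 10
  3 × C: 3 H each → 9
  3 × C: no H
  1 × Cl: no H
  1 × N: 2 H
  1 × O: 1 H
  1 × O: no H
  Total hydrogens = 22.

22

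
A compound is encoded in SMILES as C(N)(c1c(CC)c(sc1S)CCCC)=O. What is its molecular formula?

Heavy atoms from the SMILES: 11 C, 1 N, 1 O, 2 S.
Implicit hydrogens by atom environment:
  4 × C: 2 H each → 8
  4 × C (aromatic): no H
  2 × C: 3 H each → 6
  1 × C: no H
  1 × N: 2 H
  1 × O: no H
  1 × S: 1 H
  1 × S (aromatic): no H
  Total hydrogens = 17.
Molecular formula: C11H17NOS2

C11H17NOS2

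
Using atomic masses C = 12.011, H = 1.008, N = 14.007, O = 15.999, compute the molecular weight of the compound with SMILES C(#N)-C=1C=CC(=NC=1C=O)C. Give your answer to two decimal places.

146.15

Molecular formula: C8H6N2O.
M = 8×12.011 + 6×1.008 + 2×14.007 + 1×15.999 = 146.15 g/mol.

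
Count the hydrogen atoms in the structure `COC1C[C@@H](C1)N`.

Hydrogens are implicit in SMILES; fill each atom to its normal valence:
  2 × C: 2 H each → 4
  2 × C: 1 H each → 2
  1 × C: 3 H
  1 × N: 2 H
  1 × O: no H
  Total hydrogens = 11.

11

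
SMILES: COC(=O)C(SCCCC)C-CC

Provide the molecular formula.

C10H20O2S

Heavy atoms from the SMILES: 10 C, 2 O, 1 S.
Implicit hydrogens by atom environment:
  5 × C: 2 H each → 10
  3 × C: 3 H each → 9
  2 × O: no H
  1 × C: 1 H
  1 × C: no H
  1 × S: no H
  Total hydrogens = 20.
Molecular formula: C10H20O2S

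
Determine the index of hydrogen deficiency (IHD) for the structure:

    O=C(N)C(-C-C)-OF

Molecular formula from the SMILES: C4H8FNO2.
DoU = (2C + 2 + N − H − X)/2 = (2·4 + 2 + 1 − 8 − 1)/2 = 2/2 = 1.
(Structurally: 0 ring(s) + 1 π bond(s) = 1.)

1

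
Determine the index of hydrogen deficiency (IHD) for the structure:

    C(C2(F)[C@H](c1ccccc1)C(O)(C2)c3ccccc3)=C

10

Molecular formula from the SMILES: C18H17FO.
DoU = (2C + 2 + N − H − X)/2 = (2·18 + 2 + 0 − 17 − 1)/2 = 20/2 = 10.
(Structurally: 3 ring(s) + 7 π bond(s) = 10.)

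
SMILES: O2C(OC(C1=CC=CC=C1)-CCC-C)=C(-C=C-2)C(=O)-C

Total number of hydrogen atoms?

20

Hydrogens are implicit in SMILES; fill each atom to its normal valence:
  7 × C (aromatic): 1 H each → 7
  3 × C: 2 H each → 6
  3 × C (aromatic): no H
  2 × C: 3 H each → 6
  2 × O: no H
  1 × C: 1 H
  1 × C: no H
  1 × O (aromatic): no H
  Total hydrogens = 20.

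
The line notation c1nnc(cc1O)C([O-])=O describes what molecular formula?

Heavy atoms from the SMILES: 5 C, 2 N, 3 O.
Implicit hydrogens by atom environment:
  2 × C (aromatic): 1 H each → 2
  2 × C (aromatic): no H
  2 × N (aromatic): no H
  1 × C: no H
  1 × O: 1 H
  1 × O: no H
  1 × O (charge -1): no H
  Total hydrogens = 3.
Net charge -1.
Molecular formula: C5H3N2O3-

C5H3N2O3-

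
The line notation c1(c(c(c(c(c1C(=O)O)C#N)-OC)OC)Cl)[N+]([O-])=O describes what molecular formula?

C10H7ClN2O6

Heavy atoms from the SMILES: 10 C, 1 Cl, 2 N, 6 O.
Implicit hydrogens by atom environment:
  6 × C (aromatic): no H
  4 × O: no H
  2 × C: 3 H each → 6
  2 × C: no H
  1 × Cl: no H
  1 × N (charge +1): no H
  1 × N: no H
  1 × O: 1 H
  1 × O (charge -1): no H
  Total hydrogens = 7.
Molecular formula: C10H7ClN2O6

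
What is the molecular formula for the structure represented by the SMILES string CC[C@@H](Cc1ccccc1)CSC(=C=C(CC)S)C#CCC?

Heavy atoms from the SMILES: 20 C, 2 S.
Implicit hydrogens by atom environment:
  5 × C: 2 H each → 10
  5 × C (aromatic): 1 H each → 5
  5 × C: no H
  3 × C: 3 H each → 9
  1 × C: 1 H
  1 × C (aromatic): no H
  1 × S: 1 H
  1 × S: no H
  Total hydrogens = 26.
Molecular formula: C20H26S2

C20H26S2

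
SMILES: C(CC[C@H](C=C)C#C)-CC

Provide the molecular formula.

C10H16

Heavy atoms from the SMILES: 10 C.
Implicit hydrogens by atom environment:
  5 × C: 2 H each → 10
  3 × C: 1 H each → 3
  1 × C: 3 H
  1 × C: no H
  Total hydrogens = 16.
Molecular formula: C10H16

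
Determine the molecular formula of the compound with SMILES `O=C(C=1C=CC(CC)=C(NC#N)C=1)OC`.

Heavy atoms from the SMILES: 11 C, 2 N, 2 O.
Implicit hydrogens by atom environment:
  3 × C (aromatic): 1 H each → 3
  3 × C (aromatic): no H
  2 × C: 3 H each → 6
  2 × C: no H
  2 × O: no H
  1 × C: 2 H
  1 × N: 1 H
  1 × N: no H
  Total hydrogens = 12.
Molecular formula: C11H12N2O2

C11H12N2O2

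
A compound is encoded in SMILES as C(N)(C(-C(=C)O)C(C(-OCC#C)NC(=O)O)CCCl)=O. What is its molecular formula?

C12H17ClN2O5

Heavy atoms from the SMILES: 12 C, 1 Cl, 2 N, 5 O.
Implicit hydrogens by atom environment:
  4 × C: 2 H each → 8
  4 × C: 1 H each → 4
  4 × C: no H
  3 × O: no H
  2 × O: 1 H each → 2
  1 × Cl: no H
  1 × N: 2 H
  1 × N: 1 H
  Total hydrogens = 17.
Molecular formula: C12H17ClN2O5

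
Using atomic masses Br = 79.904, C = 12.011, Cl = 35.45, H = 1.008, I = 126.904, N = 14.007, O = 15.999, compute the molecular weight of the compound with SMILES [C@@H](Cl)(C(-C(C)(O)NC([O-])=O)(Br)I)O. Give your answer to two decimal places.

387.37

Molecular formula: C5H7BrClINO4-.
M = 1×79.904 + 5×12.011 + 1×35.45 + 7×1.008 + 1×126.904 + 1×14.007 + 4×15.999 = 387.37 g/mol.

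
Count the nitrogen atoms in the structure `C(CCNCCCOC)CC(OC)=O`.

1

The symbol for nitrogen appears 1 time in the SMILES.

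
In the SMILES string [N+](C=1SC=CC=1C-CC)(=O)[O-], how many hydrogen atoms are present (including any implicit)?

9

Hydrogens are implicit in SMILES; fill each atom to its normal valence:
  2 × C: 2 H each → 4
  2 × C (aromatic): 1 H each → 2
  2 × C (aromatic): no H
  1 × C: 3 H
  1 × N (charge +1): no H
  1 × O: no H
  1 × O (charge -1): no H
  1 × S (aromatic): no H
  Total hydrogens = 9.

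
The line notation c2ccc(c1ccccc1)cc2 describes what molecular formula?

Heavy atoms from the SMILES: 12 C.
Implicit hydrogens by atom environment:
  10 × C (aromatic): 1 H each → 10
  2 × C (aromatic): no H
  Total hydrogens = 10.
Molecular formula: C12H10

C12H10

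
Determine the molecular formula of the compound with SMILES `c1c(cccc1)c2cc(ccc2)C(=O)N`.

C13H11NO

Heavy atoms from the SMILES: 13 C, 1 N, 1 O.
Implicit hydrogens by atom environment:
  9 × C (aromatic): 1 H each → 9
  3 × C (aromatic): no H
  1 × C: no H
  1 × N: 2 H
  1 × O: no H
  Total hydrogens = 11.
Molecular formula: C13H11NO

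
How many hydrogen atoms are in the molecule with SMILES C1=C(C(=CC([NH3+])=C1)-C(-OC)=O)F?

Hydrogens are implicit in SMILES; fill each atom to its normal valence:
  3 × C (aromatic): 1 H each → 3
  3 × C (aromatic): no H
  2 × O: no H
  1 × C: 3 H
  1 × C: no H
  1 × F: no H
  1 × N (charge +1): 3 H
  Total hydrogens = 9.

9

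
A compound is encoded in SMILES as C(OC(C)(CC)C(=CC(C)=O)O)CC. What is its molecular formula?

Heavy atoms from the SMILES: 11 C, 3 O.
Implicit hydrogens by atom environment:
  4 × C: 3 H each → 12
  3 × C: 2 H each → 6
  3 × C: no H
  2 × O: no H
  1 × C: 1 H
  1 × O: 1 H
  Total hydrogens = 20.
Molecular formula: C11H20O3

C11H20O3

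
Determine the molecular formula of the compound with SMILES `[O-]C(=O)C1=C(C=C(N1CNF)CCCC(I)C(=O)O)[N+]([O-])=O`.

C11H12FIN3O6-

Heavy atoms from the SMILES: 11 C, 1 F, 1 I, 3 N, 6 O.
Implicit hydrogens by atom environment:
  4 × C: 2 H each → 8
  3 × C (aromatic): no H
  3 × O: no H
  2 × C: no H
  2 × O (charge -1): no H
  1 × C (aromatic): 1 H
  1 × C: 1 H
  1 × F: no H
  1 × I: no H
  1 × N: 1 H
  1 × N (aromatic): no H
  1 × N (charge +1): no H
  1 × O: 1 H
  Total hydrogens = 12.
Net charge -1.
Molecular formula: C11H12FIN3O6-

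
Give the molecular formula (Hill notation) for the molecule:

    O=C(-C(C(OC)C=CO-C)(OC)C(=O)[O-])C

C10H15O6-

Heavy atoms from the SMILES: 10 C, 6 O.
Implicit hydrogens by atom environment:
  5 × O: no H
  4 × C: 3 H each → 12
  3 × C: 1 H each → 3
  3 × C: no H
  1 × O (charge -1): no H
  Total hydrogens = 15.
Net charge -1.
Molecular formula: C10H15O6-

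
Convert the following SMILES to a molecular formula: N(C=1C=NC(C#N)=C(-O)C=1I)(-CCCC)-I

Heavy atoms from the SMILES: 10 C, 2 I, 3 N, 1 O.
Implicit hydrogens by atom environment:
  4 × C (aromatic): no H
  3 × C: 2 H each → 6
  2 × I: no H
  2 × N: no H
  1 × C: 3 H
  1 × C (aromatic): 1 H
  1 × C: no H
  1 × N (aromatic): no H
  1 × O: 1 H
  Total hydrogens = 11.
Molecular formula: C10H11I2N3O

C10H11I2N3O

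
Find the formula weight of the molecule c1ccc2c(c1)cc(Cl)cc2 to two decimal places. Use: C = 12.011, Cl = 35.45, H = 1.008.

162.62

Molecular formula: C10H7Cl.
M = 10×12.011 + 1×35.45 + 7×1.008 = 162.62 g/mol.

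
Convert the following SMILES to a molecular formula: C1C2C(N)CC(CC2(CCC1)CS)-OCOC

C13H25NO2S

Heavy atoms from the SMILES: 13 C, 1 N, 2 O, 1 S.
Implicit hydrogens by atom environment:
  8 × C: 2 H each → 16
  3 × C: 1 H each → 3
  2 × O: no H
  1 × C: 3 H
  1 × C: no H
  1 × N: 2 H
  1 × S: 1 H
  Total hydrogens = 25.
Molecular formula: C13H25NO2S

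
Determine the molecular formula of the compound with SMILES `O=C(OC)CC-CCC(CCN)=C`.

Heavy atoms from the SMILES: 10 C, 1 N, 2 O.
Implicit hydrogens by atom environment:
  7 × C: 2 H each → 14
  2 × C: no H
  2 × O: no H
  1 × C: 3 H
  1 × N: 2 H
  Total hydrogens = 19.
Molecular formula: C10H19NO2

C10H19NO2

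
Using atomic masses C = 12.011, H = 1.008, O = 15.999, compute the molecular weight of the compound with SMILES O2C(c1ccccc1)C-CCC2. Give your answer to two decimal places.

162.23

Molecular formula: C11H14O.
M = 11×12.011 + 14×1.008 + 1×15.999 = 162.23 g/mol.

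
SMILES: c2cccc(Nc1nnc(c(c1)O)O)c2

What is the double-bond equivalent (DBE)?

Molecular formula from the SMILES: C10H9N3O2.
DoU = (2C + 2 + N − H − X)/2 = (2·10 + 2 + 3 − 9 − 0)/2 = 16/2 = 8.
(Structurally: 2 ring(s) + 6 π bond(s) = 8.)

8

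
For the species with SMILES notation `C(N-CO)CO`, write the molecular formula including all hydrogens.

Heavy atoms from the SMILES: 3 C, 1 N, 2 O.
Implicit hydrogens by atom environment:
  3 × C: 2 H each → 6
  2 × O: 1 H each → 2
  1 × N: 1 H
  Total hydrogens = 9.
Molecular formula: C3H9NO2

C3H9NO2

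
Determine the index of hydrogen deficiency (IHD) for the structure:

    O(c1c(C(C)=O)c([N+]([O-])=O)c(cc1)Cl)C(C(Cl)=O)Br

Molecular formula from the SMILES: C10H6BrCl2NO5.
DoU = (2C + 2 + N − H − X)/2 = (2·10 + 2 + 1 − 6 − 3)/2 = 14/2 = 7.
(Structurally: 1 ring(s) + 6 π bond(s) = 7.)

7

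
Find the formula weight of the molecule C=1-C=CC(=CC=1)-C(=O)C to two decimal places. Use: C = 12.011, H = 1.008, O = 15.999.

120.15

Molecular formula: C8H8O.
M = 8×12.011 + 8×1.008 + 1×15.999 = 120.15 g/mol.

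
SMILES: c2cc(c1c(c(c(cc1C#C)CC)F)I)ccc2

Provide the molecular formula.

C16H12FI

Heavy atoms from the SMILES: 16 C, 1 F, 1 I.
Implicit hydrogens by atom environment:
  6 × C (aromatic): 1 H each → 6
  6 × C (aromatic): no H
  1 × C: 3 H
  1 × C: 2 H
  1 × C: 1 H
  1 × C: no H
  1 × F: no H
  1 × I: no H
  Total hydrogens = 12.
Molecular formula: C16H12FI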